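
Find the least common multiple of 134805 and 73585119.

174028806435

gcd first: 73585119 = 545·134805 + 116394; 134805 = 1·116394 + 18411; 116394 = 6·18411 + 5928; 18411 = 3·5928 + 627; 5928 = 9·627 + 285; 627 = 2·285 + 57; 285 = 5·57 + 0 → gcd = 57
lcm = 134805·73585119/gcd = 9919641966795/57 = 174028806435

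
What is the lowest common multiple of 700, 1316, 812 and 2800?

3816400

700 = 2² · 5² · 7; 1316 = 2² · 7 · 47; 812 = 2² · 7 · 29; 2800 = 2⁴ · 5² · 7
lcm takes max exponent of each prime: 2⁴ · 5² · 7 · 29 · 47 = 3816400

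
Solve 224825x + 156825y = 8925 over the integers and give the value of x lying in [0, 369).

gcd(224825, 156825) = 425 (Euclid: 224825 = 1·156825 + 68000; 156825 = 2·68000 + 20825; 68000 = 3·20825 + 5525; 20825 = 3·5525 + 4250; 5525 = 1·4250 + 1275; 4250 = 3·1275 + 425; 1275 = 3·425 + 0), and 425 | 8925.
Extended Euclid: 224825·(-113) + 156825·(162) = 425. Scale by 21: x₀ = -2373.
General solution x = x₀ + 369t; reducing mod 369 gives x = 210 (and y = -301).

210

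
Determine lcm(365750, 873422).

14520640750

365750 = 2 · 5³ · 7 · 11 · 19; 873422 = 2 · 11 · 29 · 37²
max exponents: 2 · 5³ · 7 · 11 · 19 · 29 · 37² = 14520640750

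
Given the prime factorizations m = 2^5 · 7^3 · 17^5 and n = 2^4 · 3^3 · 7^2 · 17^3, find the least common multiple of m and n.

420777461664

max exponent per prime: 2^5 · 3^3 · 7^3 · 17^5 = 420777461664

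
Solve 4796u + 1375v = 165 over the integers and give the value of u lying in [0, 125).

115

Reduce mod 1375: 4796u ≡ 165 (mod 1375). With g = gcd(4796, 1375) = 11 dividing 165, divide through: 436u ≡ 15 (mod 125).
Since gcd(436, 125) = 1, u ≡ 15·(436)⁻¹ ≡ 115 (mod 125). Smallest non-negative: 115.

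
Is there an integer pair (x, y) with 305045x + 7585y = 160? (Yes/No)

Yes

gcd(305045, 7585): 305045 = 40·7585 + 1645; 7585 = 4·1645 + 1005; 1645 = 1·1005 + 640; 1005 = 1·640 + 365; 640 = 1·365 + 275; 365 = 1·275 + 90; 275 = 3·90 + 5; 90 = 18·5 + 0 → 5
5 divides 160, so a solution exists.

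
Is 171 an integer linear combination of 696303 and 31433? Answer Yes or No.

No

By Bézout, 696303x − 31433y = 171 has integer solutions iff gcd(696303, 31433) | 171.
Euclid: 696303 = 22·31433 + 4777; 31433 = 6·4777 + 2771; 4777 = 1·2771 + 2006; 2771 = 1·2006 + 765; 2006 = 2·765 + 476; 765 = 1·476 + 289; 476 = 1·289 + 187; 289 = 1·187 + 102; 187 = 1·102 + 85; 102 = 1·85 + 17; 85 = 5·17 + 0. gcd = 17; 171 mod 17 = 1. No.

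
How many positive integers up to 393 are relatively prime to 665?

Prime factors of 665: 5, 7, 19. Count integers ≤ 393 divisible by none of them.
By inclusion–exclusion: 393 − ⌊393/5⌋ − ⌊393/7⌋ − ⌊393/19⌋ + ⌊393/35⌋ + ⌊393/95⌋ + ⌊393/133⌋ − ⌊393/665⌋ = 256.

256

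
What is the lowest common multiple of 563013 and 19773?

gcd first: 563013 = 28·19773 + 9369; 19773 = 2·9369 + 1035; 9369 = 9·1035 + 54; 1035 = 19·54 + 9; 54 = 6·9 + 0 → gcd = 9
lcm = 563013·19773/gcd = 11132456049/9 = 1236939561

1236939561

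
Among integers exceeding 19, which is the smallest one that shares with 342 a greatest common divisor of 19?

95

gcd(a, 342) = 19 forces 19 | a; write a = 19s. Then gcd(19s, 19·18) = 19·gcd(s, 18), so need gcd(s, 18) = 1.
19s > 19 gives s ≥ 2. The least s ≥ 2 coprime to 18 is 5, so a = 19·5 = 95.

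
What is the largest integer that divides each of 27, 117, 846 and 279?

27 = 3³; 117 = 3² · 13; 846 = 2 · 3² · 47; 279 = 3² · 31
gcd takes min exponent of each prime: 3² = 9

9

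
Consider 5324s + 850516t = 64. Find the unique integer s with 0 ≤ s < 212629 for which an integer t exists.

Reduce mod 850516: 5324s ≡ 64 (mod 850516). With g = gcd(5324, 850516) = 4 dividing 64, divide through: 1331s ≡ 16 (mod 212629).
Since gcd(1331, 212629) = 1, s ≡ 16·(1331)⁻¹ ≡ 28915 (mod 212629). Smallest non-negative: 28915.

28915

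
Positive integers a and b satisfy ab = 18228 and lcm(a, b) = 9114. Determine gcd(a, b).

gcd·lcm = product, so gcd = 18228/9114 = 2.

2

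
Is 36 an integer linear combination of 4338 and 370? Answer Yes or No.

By Bézout, 4338s − 370t = 36 has integer solutions iff gcd(4338, 370) | 36.
Euclid: 4338 = 11·370 + 268; 370 = 1·268 + 102; 268 = 2·102 + 64; 102 = 1·64 + 38; 64 = 1·38 + 26; 38 = 1·26 + 12; 26 = 2·12 + 2; 12 = 6·2 + 0. gcd = 2; 36 mod 2 = 0. Yes.

Yes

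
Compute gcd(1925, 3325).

Euclid: 3325 = 1·1925 + 1400; 1925 = 1·1400 + 525; 1400 = 2·525 + 350; 525 = 1·350 + 175; 350 = 2·175 + 0. Last nonzero remainder: 175.

175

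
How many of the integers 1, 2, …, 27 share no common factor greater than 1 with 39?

16

Prime factors of 39: 3, 13. Count integers ≤ 27 divisible by none of them.
By inclusion–exclusion: 27 − ⌊27/3⌋ − ⌊27/13⌋ + ⌊27/39⌋ = 16.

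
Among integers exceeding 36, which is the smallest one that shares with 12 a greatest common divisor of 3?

39

gcd(a, 12) = 3 forces 3 | a; write a = 3s. Then gcd(3s, 3·4) = 3·gcd(s, 4), so need gcd(s, 4) = 1.
3s > 36 gives s ≥ 13. The least s ≥ 13 coprime to 4 is 13, so a = 3·13 = 39.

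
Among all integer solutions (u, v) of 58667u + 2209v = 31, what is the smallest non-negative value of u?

1917

Euclid: 58667 = 26·2209 + 1233; 2209 = 1·1233 + 976; 1233 = 1·976 + 257; 976 = 3·257 + 205; 257 = 1·205 + 52; 205 = 3·52 + 49; 52 = 1·49 + 3; 49 = 16·3 + 1; 3 = 3·1 + 0 → gcd = 1; 31 = 1·31.
Back-substitution yields 58667·(-722) + 2209·(19175) = 1, so one solution is u = -722·31 = -22382, v = 19175·31 = 594425.
Solutions in u differ by 2209/1 = 2209; the one in [0, 2209) is -22382 mod 2209 = 1917.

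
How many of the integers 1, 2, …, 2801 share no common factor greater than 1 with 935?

1917

Prime factors of 935: 5, 11, 17. Count integers ≤ 2801 divisible by none of them.
By inclusion–exclusion: 2801 − ⌊2801/5⌋ − ⌊2801/11⌋ − ⌊2801/17⌋ + ⌊2801/55⌋ + ⌊2801/85⌋ + ⌊2801/187⌋ − ⌊2801/935⌋ = 1917.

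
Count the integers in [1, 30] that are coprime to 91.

24

91 = 7·13. Inclusion–exclusion on these primes:
30 − ⌊30/7⌋ − ⌊30/13⌋ + ⌊30/91⌋ = 24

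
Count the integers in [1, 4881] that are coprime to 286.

286 = 2·11·13. Inclusion–exclusion on these primes:
4881 − ⌊4881/2⌋ − ⌊4881/11⌋ − ⌊4881/13⌋ + ⌊4881/22⌋ + ⌊4881/26⌋ + ⌊4881/143⌋ − ⌊4881/286⌋ = 2048

2048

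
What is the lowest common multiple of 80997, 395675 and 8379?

103271175

80997 = 3 · 7² · 19 · 29; 395675 = 5² · 7² · 17 · 19; 8379 = 3² · 7² · 19
lcm takes max exponent of each prime: 3² · 5² · 7² · 17 · 19 · 29 = 103271175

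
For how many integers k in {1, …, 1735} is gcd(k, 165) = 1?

Prime factors of 165: 3, 5, 11. Count integers ≤ 1735 divisible by none of them.
By inclusion–exclusion: 1735 − ⌊1735/3⌋ − ⌊1735/5⌋ − ⌊1735/11⌋ + ⌊1735/15⌋ + ⌊1735/33⌋ + ⌊1735/55⌋ − ⌊1735/165⌋ = 841.

841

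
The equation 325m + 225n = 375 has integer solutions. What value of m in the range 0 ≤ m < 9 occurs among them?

Reduce mod 225: 325m ≡ 375 (mod 225). With g = gcd(325, 225) = 25 dividing 375, divide through: 13m ≡ 15 (mod 9).
Since gcd(13, 9) = 1, m ≡ 15·(13)⁻¹ ≡ 6 (mod 9). Smallest non-negative: 6.

6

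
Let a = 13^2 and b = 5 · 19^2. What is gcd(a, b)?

min exponent per shared prime: (none) = 1

1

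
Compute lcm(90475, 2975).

1538075

90475 = 5² · 7 · 11 · 47; 2975 = 5² · 7 · 17
max exponents: 5² · 7 · 11 · 17 · 47 = 1538075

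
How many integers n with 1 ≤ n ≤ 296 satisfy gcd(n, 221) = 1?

Prime factors of 221: 13, 17. Count integers ≤ 296 divisible by none of them.
By inclusion–exclusion: 296 − ⌊296/13⌋ − ⌊296/17⌋ + ⌊296/221⌋ = 258.

258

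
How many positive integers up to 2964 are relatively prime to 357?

1594

357 = 3·7·17. Inclusion–exclusion on these primes:
2964 − ⌊2964/3⌋ − ⌊2964/7⌋ − ⌊2964/17⌋ + ⌊2964/21⌋ + ⌊2964/51⌋ + ⌊2964/119⌋ − ⌊2964/357⌋ = 1594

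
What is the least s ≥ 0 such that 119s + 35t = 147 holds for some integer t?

gcd(119, 35) = 7 (Euclid: 119 = 3·35 + 14; 35 = 2·14 + 7; 14 = 2·7 + 0), and 7 | 147.
Extended Euclid: 119·(-2) + 35·(7) = 7. Scale by 21: s₀ = -42.
General solution s = s₀ + 5k; reducing mod 5 gives s = 3 (and t = -6).

3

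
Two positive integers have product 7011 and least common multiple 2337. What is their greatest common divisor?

From gcd × lcm = ab: gcd = 7011 / 2337 = 3.

3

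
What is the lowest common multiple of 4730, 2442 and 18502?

lcm(4730, 2442) = 4730·2442/gcd = 11550660/22 = 525030
lcm(525030, 18502) = 525030·18502/gcd = 9714105060/22 = 441550230

441550230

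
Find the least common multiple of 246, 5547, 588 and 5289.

246 = 2 · 3 · 41; 5547 = 3 · 43²; 588 = 2² · 3 · 7²; 5289 = 3 · 41 · 43
lcm takes max exponent of each prime: 2² · 3 · 7² · 41 · 43² = 44575692

44575692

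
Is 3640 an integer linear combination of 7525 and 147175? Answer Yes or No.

No

gcd(7525, 147175): 147175 = 19·7525 + 4200; 7525 = 1·4200 + 3325; 4200 = 1·3325 + 875; 3325 = 3·875 + 700; 875 = 1·700 + 175; 700 = 4·175 + 0 → 175
175 does not divide 3640, so a solution does not exist.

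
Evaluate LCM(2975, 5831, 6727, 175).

140089775

2975 = 5² · 7 · 17; 5831 = 7³ · 17; 6727 = 7 · 31²; 175 = 5² · 7
lcm takes max exponent of each prime: 5² · 7³ · 17 · 31² = 140089775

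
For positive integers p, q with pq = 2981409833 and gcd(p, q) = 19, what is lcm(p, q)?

156916307

For any two positive integers, gcd × lcm equals their product. Hence lcm = 2981409833 / 19 = 156916307.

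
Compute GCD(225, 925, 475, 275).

25

225 = 3² · 5²; 925 = 5² · 37; 475 = 5² · 19; 275 = 5² · 11
gcd takes min exponent of each prime: 5² = 25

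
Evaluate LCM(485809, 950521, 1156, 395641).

485809 = 17² · 41²; 950521 = 11 · 13 · 17² · 23; 1156 = 2² · 17²; 395641 = 17² · 37²
lcm takes max exponent of each prime: 2² · 11 · 13 · 17² · 23 · 37² · 41² = 8749694086276

8749694086276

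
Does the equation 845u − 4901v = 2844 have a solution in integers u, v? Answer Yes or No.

By Bézout, 845u − 4901v = 2844 has integer solutions iff gcd(845, 4901) | 2844.
Euclid: 4901 = 5·845 + 676; 845 = 1·676 + 169; 676 = 4·169 + 0. gcd = 169; 2844 mod 169 = 140. No.

No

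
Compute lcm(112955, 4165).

112955 = 5 · 19 · 29 · 41; 4165 = 5 · 7² · 17
max exponents: 5 · 7² · 17 · 19 · 29 · 41 = 94091515

94091515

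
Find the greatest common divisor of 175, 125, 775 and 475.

25

gcd(175, 125): 175 = 1·125 + 50; 125 = 2·50 + 25; 50 = 2·25 + 0 → 25
gcd(25, 775): 775 = 31·25 + 0 → 25
gcd(25, 475): 475 = 19·25 + 0 → 25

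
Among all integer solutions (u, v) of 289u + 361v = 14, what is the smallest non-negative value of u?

gcd(289, 361) = 1 (Euclid: 361 = 1·289 + 72; 289 = 4·72 + 1; 72 = 72·1 + 0), and 1 | 14.
Extended Euclid: 289·(5) + 361·(-4) = 1. Scale by 14: u₀ = 70.
General solution u = u₀ + 361t; reducing mod 361 gives u = 70 (and v = -56).

70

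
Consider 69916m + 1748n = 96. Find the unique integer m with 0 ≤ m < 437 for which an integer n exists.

Reduce mod 1748: 69916m ≡ 96 (mod 1748). With g = gcd(69916, 1748) = 4 dividing 96, divide through: 17479m ≡ 24 (mod 437).
Since gcd(17479, 437) = 1, m ≡ 24·(17479)⁻¹ ≡ 413 (mod 437). Smallest non-negative: 413.

413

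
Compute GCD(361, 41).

1

Euclid: 361 = 8·41 + 33; 41 = 1·33 + 8; 33 = 4·8 + 1; 8 = 8·1 + 0. Last nonzero remainder: 1.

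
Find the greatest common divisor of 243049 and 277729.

289

Euclid: 277729 = 1·243049 + 34680; 243049 = 7·34680 + 289; 34680 = 120·289 + 0. Last nonzero remainder: 289.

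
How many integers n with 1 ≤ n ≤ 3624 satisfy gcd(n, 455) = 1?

2295

Prime factors of 455: 5, 7, 13. Count integers ≤ 3624 divisible by none of them.
By inclusion–exclusion: 3624 − ⌊3624/5⌋ − ⌊3624/7⌋ − ⌊3624/13⌋ + ⌊3624/35⌋ + ⌊3624/65⌋ + ⌊3624/91⌋ − ⌊3624/455⌋ = 2295.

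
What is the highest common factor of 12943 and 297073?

7

12943 = 7 · 43²
297073 = 7 · 31 · 37²
Common: 7 = 7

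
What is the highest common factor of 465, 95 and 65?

gcd(465, 95): 465 = 4·95 + 85; 95 = 1·85 + 10; 85 = 8·10 + 5; 10 = 2·5 + 0 → 5
gcd(5, 65): 65 = 13·5 + 0 → 5

5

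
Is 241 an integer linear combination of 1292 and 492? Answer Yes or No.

No

By Bézout, 1292p − 492q = 241 has integer solutions iff gcd(1292, 492) | 241.
Euclid: 1292 = 2·492 + 308; 492 = 1·308 + 184; 308 = 1·184 + 124; 184 = 1·124 + 60; 124 = 2·60 + 4; 60 = 15·4 + 0. gcd = 4; 241 mod 4 = 1. No.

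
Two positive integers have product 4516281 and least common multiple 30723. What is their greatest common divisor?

From gcd × lcm = uv: gcd = 4516281 / 30723 = 147.

147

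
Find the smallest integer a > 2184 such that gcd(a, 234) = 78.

2262

gcd(a, 234) = 78 forces 78 | a; write a = 78s. Then gcd(78s, 78·3) = 78·gcd(s, 3), so need gcd(s, 3) = 1.
78s > 2184 gives s ≥ 29. The least s ≥ 29 coprime to 3 is 29, so a = 78·29 = 2262.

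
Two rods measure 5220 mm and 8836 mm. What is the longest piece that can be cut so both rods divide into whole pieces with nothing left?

Euclid: 8836 = 1·5220 + 3616; 5220 = 1·3616 + 1604; 3616 = 2·1604 + 408; 1604 = 3·408 + 380; 408 = 1·380 + 28; 380 = 13·28 + 16; 28 = 1·16 + 12; 16 = 1·12 + 4; 12 = 3·4 + 0. Last nonzero remainder: 4.

4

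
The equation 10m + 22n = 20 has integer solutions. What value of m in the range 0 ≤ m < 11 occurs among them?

2

gcd(10, 22) = 2 (Euclid: 22 = 2·10 + 2; 10 = 5·2 + 0), and 2 | 20.
Extended Euclid: 10·(-2) + 22·(1) = 2. Scale by 10: m₀ = -20.
General solution m = m₀ + 11t; reducing mod 11 gives m = 2 (and n = 0).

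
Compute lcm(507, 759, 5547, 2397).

189501290121

lcm(507, 759) = 507·759/gcd = 384813/3 = 128271
lcm(128271, 5547) = 128271·5547/gcd = 711519237/3 = 237173079
lcm(237173079, 2397) = 237173079·2397/gcd = 568503870363/3 = 189501290121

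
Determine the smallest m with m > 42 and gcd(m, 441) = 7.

56

gcd(m, 441) = 7 forces 7 | m; write m = 7s. Then gcd(7s, 7·63) = 7·gcd(s, 63), so need gcd(s, 63) = 1.
7s > 42 gives s ≥ 7. The least s ≥ 7 coprime to 63 is 8, so m = 7·8 = 56.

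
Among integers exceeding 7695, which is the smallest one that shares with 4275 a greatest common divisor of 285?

7980

gcd(k, 4275) = 285 forces 285 | k; write k = 285s. Then gcd(285s, 285·15) = 285·gcd(s, 15), so need gcd(s, 15) = 1.
285s > 7695 gives s ≥ 28. The least s ≥ 28 coprime to 15 is 28, so k = 285·28 = 7980.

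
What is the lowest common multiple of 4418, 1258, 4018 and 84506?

4418 = 2 · 47²; 1258 = 2 · 17 · 37; 4018 = 2 · 7² · 41; 84506 = 2 · 29 · 31 · 47
lcm takes max exponent of each prime: 2 · 7² · 17 · 29 · 31 · 37 · 41 · 47² = 5018986013902

5018986013902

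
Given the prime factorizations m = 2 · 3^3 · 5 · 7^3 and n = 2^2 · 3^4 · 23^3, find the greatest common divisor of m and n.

54

min exponent per shared prime: 2 · 3^3 = 54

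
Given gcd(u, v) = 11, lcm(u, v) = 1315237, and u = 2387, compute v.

6061

Using uv = gcd(u,v)·lcm(u,v) = 11·1315237 = 14467607, we get v = 14467607/2387 = 6061.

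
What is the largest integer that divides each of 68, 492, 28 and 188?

4

gcd(68, 492): 492 = 7·68 + 16; 68 = 4·16 + 4; 16 = 4·4 + 0 → 4
gcd(4, 28): 28 = 7·4 + 0 → 4
gcd(4, 188): 188 = 47·4 + 0 → 4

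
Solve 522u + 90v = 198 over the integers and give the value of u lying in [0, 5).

4

Reduce mod 90: 522u ≡ 198 (mod 90). With g = gcd(522, 90) = 18 dividing 198, divide through: 29u ≡ 11 (mod 5).
Since gcd(29, 5) = 1, u ≡ 11·(29)⁻¹ ≡ 4 (mod 5). Smallest non-negative: 4.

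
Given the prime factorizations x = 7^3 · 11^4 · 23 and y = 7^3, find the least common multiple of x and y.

max exponent per prime: 7^3 · 11^4 · 23 = 115502849

115502849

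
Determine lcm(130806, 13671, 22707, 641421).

130806 = 2 · 3² · 13² · 43; 13671 = 3² · 7² · 31; 22707 = 3³ · 29²; 641421 = 3² · 11² · 19 · 31
lcm takes max exponent of each prime: 2 · 3³ · 7² · 11² · 13² · 19 · 29² · 31 · 43 = 1152501928956378

1152501928956378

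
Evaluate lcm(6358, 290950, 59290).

lcm(6358, 290950) = 6358·290950/gcd = 1849860100/22 = 84084550
lcm(84084550, 59290) = 84084550·59290/gcd = 4985372969500/110 = 45321572450

45321572450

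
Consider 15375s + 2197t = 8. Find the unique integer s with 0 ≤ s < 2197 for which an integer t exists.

2195

Euclid: 15375 = 6·2197 + 2193; 2197 = 1·2193 + 4; 2193 = 548·4 + 1; 4 = 4·1 + 0 → gcd = 1; 8 = 1·8.
Back-substitution yields 15375·(549) + 2197·(-3842) = 1, so one solution is s = 549·8 = 4392, t = -3842·8 = -30736.
Solutions in s differ by 2197/1 = 2197; the one in [0, 2197) is 4392 mod 2197 = 2195.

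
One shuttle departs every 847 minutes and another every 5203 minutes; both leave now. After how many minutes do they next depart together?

847 = 7 · 11²; 5203 = 11² · 43
max exponents: 7 · 11² · 43 = 36421

36421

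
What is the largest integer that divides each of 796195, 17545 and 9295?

5

gcd(796195, 17545): 796195 = 45·17545 + 6670; 17545 = 2·6670 + 4205; 6670 = 1·4205 + 2465; 4205 = 1·2465 + 1740; 2465 = 1·1740 + 725; 1740 = 2·725 + 290; 725 = 2·290 + 145; 290 = 2·145 + 0 → 145
gcd(145, 9295): 9295 = 64·145 + 15; 145 = 9·15 + 10; 15 = 1·10 + 5; 10 = 2·5 + 0 → 5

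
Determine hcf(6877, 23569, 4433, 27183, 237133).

13

6877 = 13 · 23²; 23569 = 7² · 13 · 37; 4433 = 11 · 13 · 31; 27183 = 3 · 13 · 17 · 41; 237133 = 13 · 17 · 29 · 37
gcd takes min exponent of each prime: 13 = 13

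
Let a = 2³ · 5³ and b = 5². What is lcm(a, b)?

max exponent per prime: 2³ · 5³ = 1000

1000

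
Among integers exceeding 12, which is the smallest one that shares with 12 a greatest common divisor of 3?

12 = 3·4. Any k with gcd(k, 12) = 3 is a multiple of 3, say 3s, with s coprime to 4.
Need s > 12/3, so s ≥ 5. First s ≥ 5 with gcd(s, 4) = 1 is s = 5. Thus k = 3·5 = 15.

15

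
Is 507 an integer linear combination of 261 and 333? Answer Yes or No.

By Bézout, 261u + 333v = 507 has integer solutions iff gcd(261, 333) | 507.
Euclid: 333 = 1·261 + 72; 261 = 3·72 + 45; 72 = 1·45 + 27; 45 = 1·27 + 18; 27 = 1·18 + 9; 18 = 2·9 + 0. gcd = 9; 507 mod 9 = 3. No.

No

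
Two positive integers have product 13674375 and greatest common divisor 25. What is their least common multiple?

For any two positive integers, gcd × lcm equals their product. Hence lcm = 13674375 / 25 = 546975.

546975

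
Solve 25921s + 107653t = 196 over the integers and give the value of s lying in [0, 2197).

922

Reduce mod 107653: 25921s ≡ 196 (mod 107653). With g = gcd(25921, 107653) = 49 dividing 196, divide through: 529s ≡ 4 (mod 2197).
Since gcd(529, 2197) = 1, s ≡ 4·(529)⁻¹ ≡ 922 (mod 2197). Smallest non-negative: 922.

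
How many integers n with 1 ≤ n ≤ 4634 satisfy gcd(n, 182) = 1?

Prime factors of 182: 2, 7, 13. Count integers ≤ 4634 divisible by none of them.
By inclusion–exclusion: 4634 − ⌊4634/2⌋ − ⌊4634/7⌋ − ⌊4634/13⌋ + ⌊4634/14⌋ + ⌊4634/26⌋ + ⌊4634/91⌋ − ⌊4634/182⌋ = 1833.

1833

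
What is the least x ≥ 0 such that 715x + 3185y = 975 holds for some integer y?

37

Reduce mod 3185: 715x ≡ 975 (mod 3185). With g = gcd(715, 3185) = 65 dividing 975, divide through: 11x ≡ 15 (mod 49).
Since gcd(11, 49) = 1, x ≡ 15·(11)⁻¹ ≡ 37 (mod 49). Smallest non-negative: 37.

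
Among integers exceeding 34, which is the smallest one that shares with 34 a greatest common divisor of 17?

51

Multiples of 17 above 34: 17·3, 17·4, … . Need the cofactor coprime to 34/17 = 2.
Checking s = 3, 4, … the first with gcd(s, 2) = 1 is s = 3, giving 51.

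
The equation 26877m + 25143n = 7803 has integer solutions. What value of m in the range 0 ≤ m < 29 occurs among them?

19

gcd(26877, 25143) = 867 (Euclid: 26877 = 1·25143 + 1734; 25143 = 14·1734 + 867; 1734 = 2·867 + 0), and 867 | 7803.
Extended Euclid: 26877·(-14) + 25143·(15) = 867. Scale by 9: m₀ = -126.
General solution m = m₀ + 29t; reducing mod 29 gives m = 19 (and n = -20).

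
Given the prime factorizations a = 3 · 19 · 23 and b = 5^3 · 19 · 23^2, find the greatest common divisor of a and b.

min exponent per shared prime: 19 · 23 = 437

437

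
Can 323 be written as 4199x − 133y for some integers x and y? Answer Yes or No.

Yes

By Bézout, 4199x − 133y = 323 has integer solutions iff gcd(4199, 133) | 323.
Euclid: 4199 = 31·133 + 76; 133 = 1·76 + 57; 76 = 1·57 + 19; 57 = 3·19 + 0. gcd = 19; 323 mod 19 = 0. Yes.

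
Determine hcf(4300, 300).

Euclid: 4300 = 14·300 + 100; 300 = 3·100 + 0. Last nonzero remainder: 100.

100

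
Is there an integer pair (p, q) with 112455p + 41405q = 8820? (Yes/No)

Yes

gcd(112455, 41405): 112455 = 2·41405 + 29645; 41405 = 1·29645 + 11760; 29645 = 2·11760 + 6125; 11760 = 1·6125 + 5635; 6125 = 1·5635 + 490; 5635 = 11·490 + 245; 490 = 2·245 + 0 → 245
245 divides 8820, so a solution exists.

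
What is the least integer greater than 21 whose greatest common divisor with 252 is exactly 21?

252 = 21·12. Any t with gcd(t, 252) = 21 is a multiple of 21, say 21s, with s coprime to 12.
Need s > 21/21, so s ≥ 2. First s ≥ 2 with gcd(s, 12) = 1 is s = 5. Thus t = 21·5 = 105.

105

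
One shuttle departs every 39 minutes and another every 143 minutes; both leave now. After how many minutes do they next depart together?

429

gcd first: 143 = 3·39 + 26; 39 = 1·26 + 13; 26 = 2·13 + 0 → gcd = 13
lcm = 39·143/gcd = 5577/13 = 429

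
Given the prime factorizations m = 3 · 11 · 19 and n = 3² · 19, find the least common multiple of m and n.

1881

max exponent per prime: 3² · 11 · 19 = 1881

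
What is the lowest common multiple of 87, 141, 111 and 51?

2571981

lcm(87, 141) = 87·141/gcd = 12267/3 = 4089
lcm(4089, 111) = 4089·111/gcd = 453879/3 = 151293
lcm(151293, 51) = 151293·51/gcd = 7715943/3 = 2571981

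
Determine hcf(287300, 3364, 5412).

4

gcd(287300, 3364): 287300 = 85·3364 + 1360; 3364 = 2·1360 + 644; 1360 = 2·644 + 72; 644 = 8·72 + 68; 72 = 1·68 + 4; 68 = 17·4 + 0 → 4
gcd(4, 5412): 5412 = 1353·4 + 0 → 4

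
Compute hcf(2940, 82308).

12

Euclid: 82308 = 27·2940 + 2928; 2940 = 1·2928 + 12; 2928 = 244·12 + 0. Last nonzero remainder: 12.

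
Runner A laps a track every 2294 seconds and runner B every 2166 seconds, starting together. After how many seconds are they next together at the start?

gcd first: 2294 = 1·2166 + 128; 2166 = 16·128 + 118; 128 = 1·118 + 10; 118 = 11·10 + 8; 10 = 1·8 + 2; 8 = 4·2 + 0 → gcd = 2
lcm = 2294·2166/gcd = 4968804/2 = 2484402

2484402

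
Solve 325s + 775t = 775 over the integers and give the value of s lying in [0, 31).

0

gcd(325, 775) = 25 (Euclid: 775 = 2·325 + 125; 325 = 2·125 + 75; 125 = 1·75 + 50; 75 = 1·50 + 25; 50 = 2·25 + 0), and 25 | 775.
Extended Euclid: 325·(12) + 775·(-5) = 25. Scale by 31: s₀ = 372.
General solution s = s₀ + 31k; reducing mod 31 gives s = 0 (and t = 1).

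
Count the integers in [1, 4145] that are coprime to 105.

1895

Prime factors of 105: 3, 5, 7. Count integers ≤ 4145 divisible by none of them.
By inclusion–exclusion: 4145 − ⌊4145/3⌋ − ⌊4145/5⌋ − ⌊4145/7⌋ + ⌊4145/15⌋ + ⌊4145/21⌋ + ⌊4145/35⌋ − ⌊4145/105⌋ = 1895.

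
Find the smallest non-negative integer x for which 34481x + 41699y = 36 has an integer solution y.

Reduce mod 41699: 34481x ≡ 36 (mod 41699). With g = gcd(34481, 41699) = 1 dividing 36, divide through: 34481x ≡ 36 (mod 41699).
Since gcd(34481, 41699) = 1, x ≡ 36·(34481)⁻¹ ≡ 16638 (mod 41699). Smallest non-negative: 16638.

16638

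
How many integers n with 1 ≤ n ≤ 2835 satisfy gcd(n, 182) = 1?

182 = 2·7·13. Inclusion–exclusion on these primes:
2835 − ⌊2835/2⌋ − ⌊2835/7⌋ − ⌊2835/13⌋ + ⌊2835/14⌋ + ⌊2835/26⌋ + ⌊2835/91⌋ − ⌊2835/182⌋ = 1122

1122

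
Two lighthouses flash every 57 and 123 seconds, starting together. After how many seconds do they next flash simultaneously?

gcd first: 123 = 2·57 + 9; 57 = 6·9 + 3; 9 = 3·3 + 0 → gcd = 3
lcm = 57·123/gcd = 7011/3 = 2337

2337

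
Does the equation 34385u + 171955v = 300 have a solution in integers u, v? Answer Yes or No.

Yes

By Bézout, 34385u + 171955v = 300 has integer solutions iff gcd(34385, 171955) | 300.
Euclid: 171955 = 5·34385 + 30; 34385 = 1146·30 + 5; 30 = 6·5 + 0. gcd = 5; 300 mod 5 = 0. Yes.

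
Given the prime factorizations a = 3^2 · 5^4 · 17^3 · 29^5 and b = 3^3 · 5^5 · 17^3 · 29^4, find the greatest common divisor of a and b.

19546152485625

min exponent per shared prime: 3^2 · 5^4 · 17^3 · 29^4 = 19546152485625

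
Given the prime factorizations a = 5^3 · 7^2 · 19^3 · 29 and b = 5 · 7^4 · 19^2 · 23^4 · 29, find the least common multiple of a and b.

max exponent per prime: 5^3 · 7^4 · 19^3 · 23^4 · 29 = 16705993876943875

16705993876943875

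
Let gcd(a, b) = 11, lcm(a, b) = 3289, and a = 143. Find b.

a·b = gcd·lcm = 11·3289 = 36179, so b = 36179/143 = 253.

253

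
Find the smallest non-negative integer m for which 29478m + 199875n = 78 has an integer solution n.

gcd(29478, 199875) = 3 (Euclid: 199875 = 6·29478 + 23007; 29478 = 1·23007 + 6471; 23007 = 3·6471 + 3594; 6471 = 1·3594 + 2877; 3594 = 1·2877 + 717; 2877 = 4·717 + 9; 717 = 79·9 + 6; 9 = 1·6 + 3; 6 = 2·3 + 0), and 3 | 78.
Extended Euclid: 29478·(22301) + 199875·(-3289) = 3. Scale by 26: m₀ = 579826.
General solution m = m₀ + 66625t; reducing mod 66625 gives m = 46826 (and n = -6906).

46826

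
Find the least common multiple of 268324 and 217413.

gcd first: 268324 = 1·217413 + 50911; 217413 = 4·50911 + 13769; 50911 = 3·13769 + 9604; 13769 = 1·9604 + 4165; 9604 = 2·4165 + 1274; 4165 = 3·1274 + 343; 1274 = 3·343 + 245; 343 = 1·245 + 98; 245 = 2·98 + 49; 98 = 2·49 + 0 → gcd = 49
lcm = 268324·217413/gcd = 58337125812/49 = 1190553588

1190553588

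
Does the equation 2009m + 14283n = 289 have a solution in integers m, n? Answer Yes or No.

By Bézout, 2009m + 14283n = 289 has integer solutions iff gcd(2009, 14283) | 289.
Euclid: 14283 = 7·2009 + 220; 2009 = 9·220 + 29; 220 = 7·29 + 17; 29 = 1·17 + 12; 17 = 1·12 + 5; 12 = 2·5 + 2; 5 = 2·2 + 1; 2 = 2·1 + 0. gcd = 1; 289 mod 1 = 0. Yes.

Yes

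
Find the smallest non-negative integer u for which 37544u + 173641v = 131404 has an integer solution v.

22

gcd(37544, 173641) = 4693 (Euclid: 173641 = 4·37544 + 23465; 37544 = 1·23465 + 14079; 23465 = 1·14079 + 9386; 14079 = 1·9386 + 4693; 9386 = 2·4693 + 0), and 4693 | 131404.
Extended Euclid: 37544·(14) + 173641·(-3) = 4693. Scale by 28: u₀ = 392.
General solution u = u₀ + 37t; reducing mod 37 gives u = 22 (and v = -4).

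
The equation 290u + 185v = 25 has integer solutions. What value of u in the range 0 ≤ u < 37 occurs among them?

2

gcd(290, 185) = 5 (Euclid: 290 = 1·185 + 105; 185 = 1·105 + 80; 105 = 1·80 + 25; 80 = 3·25 + 5; 25 = 5·5 + 0), and 5 | 25.
Extended Euclid: 290·(-7) + 185·(11) = 5. Scale by 5: u₀ = -35.
General solution u = u₀ + 37t; reducing mod 37 gives u = 2 (and v = -3).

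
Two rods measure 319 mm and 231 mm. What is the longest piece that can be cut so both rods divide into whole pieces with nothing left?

11

Euclid: 319 = 1·231 + 88; 231 = 2·88 + 55; 88 = 1·55 + 33; 55 = 1·33 + 22; 33 = 1·22 + 11; 22 = 2·11 + 0. Last nonzero remainder: 11.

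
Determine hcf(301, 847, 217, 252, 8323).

7

gcd(301, 847): 847 = 2·301 + 245; 301 = 1·245 + 56; 245 = 4·56 + 21; 56 = 2·21 + 14; 21 = 1·14 + 7; 14 = 2·7 + 0 → 7
gcd(7, 217): 217 = 31·7 + 0 → 7
gcd(7, 252): 252 = 36·7 + 0 → 7
gcd(7, 8323): 8323 = 1189·7 + 0 → 7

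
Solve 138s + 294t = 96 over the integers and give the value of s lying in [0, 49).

22

Euclid: 294 = 2·138 + 18; 138 = 7·18 + 12; 18 = 1·12 + 6; 12 = 2·6 + 0 → gcd = 6; 96 = 6·16.
Back-substitution yields 138·(-17) + 294·(8) = 6, so one solution is s = -17·16 = -272, t = 8·16 = 128.
Solutions in s differ by 294/6 = 49; the one in [0, 49) is -272 mod 49 = 22.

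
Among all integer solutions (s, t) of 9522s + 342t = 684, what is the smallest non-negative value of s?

Reduce mod 342: 9522s ≡ 684 (mod 342). With g = gcd(9522, 342) = 18 dividing 684, divide through: 529s ≡ 38 (mod 19).
Since gcd(529, 19) = 1, s ≡ 38·(529)⁻¹ ≡ 0 (mod 19). Smallest non-negative: 0.

0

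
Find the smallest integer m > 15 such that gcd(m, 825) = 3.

18

825 = 3·275. Any m with gcd(m, 825) = 3 is a multiple of 3, say 3s, with s coprime to 275.
Need s > 15/3, so s ≥ 6. First s ≥ 6 with gcd(s, 275) = 1 is s = 6. Thus m = 3·6 = 18.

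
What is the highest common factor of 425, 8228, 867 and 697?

17

425 = 5² · 17; 8228 = 2² · 11² · 17; 867 = 3 · 17²; 697 = 17 · 41
gcd takes min exponent of each prime: 17 = 17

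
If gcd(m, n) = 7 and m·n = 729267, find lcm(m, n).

For any two positive integers, gcd × lcm equals their product. Hence lcm = 729267 / 7 = 104181.

104181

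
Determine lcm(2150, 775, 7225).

19261850

lcm(2150, 775) = 2150·775/gcd = 1666250/25 = 66650
lcm(66650, 7225) = 66650·7225/gcd = 481546250/25 = 19261850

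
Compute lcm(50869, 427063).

18363709

gcd first: 427063 = 8·50869 + 20111; 50869 = 2·20111 + 10647; 20111 = 1·10647 + 9464; 10647 = 1·9464 + 1183; 9464 = 8·1183 + 0 → gcd = 1183
lcm = 50869·427063/gcd = 21724267747/1183 = 18363709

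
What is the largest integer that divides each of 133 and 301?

Euclid: 301 = 2·133 + 35; 133 = 3·35 + 28; 35 = 1·28 + 7; 28 = 4·7 + 0. Last nonzero remainder: 7.

7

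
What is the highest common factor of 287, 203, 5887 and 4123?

7

gcd(287, 203): 287 = 1·203 + 84; 203 = 2·84 + 35; 84 = 2·35 + 14; 35 = 2·14 + 7; 14 = 2·7 + 0 → 7
gcd(7, 5887): 5887 = 841·7 + 0 → 7
gcd(7, 4123): 4123 = 589·7 + 0 → 7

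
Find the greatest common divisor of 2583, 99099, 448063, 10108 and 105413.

gcd(2583, 99099): 99099 = 38·2583 + 945; 2583 = 2·945 + 693; 945 = 1·693 + 252; 693 = 2·252 + 189; 252 = 1·189 + 63; 189 = 3·63 + 0 → 63
gcd(63, 448063): 448063 = 7112·63 + 7; 63 = 9·7 + 0 → 7
gcd(7, 10108): 10108 = 1444·7 + 0 → 7
gcd(7, 105413): 105413 = 15059·7 + 0 → 7

7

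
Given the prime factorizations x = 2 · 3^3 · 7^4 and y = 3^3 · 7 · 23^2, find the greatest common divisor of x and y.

189

min exponent per shared prime: 3^3 · 7 = 189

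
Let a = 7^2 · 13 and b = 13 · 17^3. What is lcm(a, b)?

3129581

max exponent per prime: 7^2 · 13 · 17^3 = 3129581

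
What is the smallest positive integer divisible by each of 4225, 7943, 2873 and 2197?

4225 = 5² · 13²; 7943 = 13² · 47; 2873 = 13² · 17; 2197 = 13³
lcm takes max exponent of each prime: 5² · 13³ · 17 · 47 = 43885075

43885075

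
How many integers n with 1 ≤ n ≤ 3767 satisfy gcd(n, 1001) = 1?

2710

1001 = 7·11·13. Inclusion–exclusion on these primes:
3767 − ⌊3767/7⌋ − ⌊3767/11⌋ − ⌊3767/13⌋ + ⌊3767/77⌋ + ⌊3767/91⌋ + ⌊3767/143⌋ − ⌊3767/1001⌋ = 2710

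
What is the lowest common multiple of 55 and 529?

29095

gcd first: 529 = 9·55 + 34; 55 = 1·34 + 21; 34 = 1·21 + 13; 21 = 1·13 + 8; 13 = 1·8 + 5; 8 = 1·5 + 3; 5 = 1·3 + 2; 3 = 1·2 + 1; 2 = 2·1 + 0 → gcd = 1
lcm = 55·529/gcd = 29095/1 = 29095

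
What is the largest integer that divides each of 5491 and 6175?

19

5491 = 17² · 19
6175 = 5² · 13 · 19
Common: 19 = 19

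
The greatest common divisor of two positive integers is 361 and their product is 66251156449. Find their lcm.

183521209

Since gcd(m,n)·lcm(m,n) = mn, lcm = 66251156449/361 = 183521209.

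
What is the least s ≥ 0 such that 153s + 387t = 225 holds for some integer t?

4

Reduce mod 387: 153s ≡ 225 (mod 387). With g = gcd(153, 387) = 9 dividing 225, divide through: 17s ≡ 25 (mod 43).
Since gcd(17, 43) = 1, s ≡ 25·(17)⁻¹ ≡ 4 (mod 43). Smallest non-negative: 4.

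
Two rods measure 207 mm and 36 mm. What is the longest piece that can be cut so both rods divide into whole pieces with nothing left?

Euclid: 207 = 5·36 + 27; 36 = 1·27 + 9; 27 = 3·9 + 0. Last nonzero remainder: 9.

9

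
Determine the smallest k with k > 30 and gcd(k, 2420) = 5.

2420 = 5·484. Any k with gcd(k, 2420) = 5 is a multiple of 5, say 5s, with s coprime to 484.
Need s > 30/5, so s ≥ 7. First s ≥ 7 with gcd(s, 484) = 1 is s = 7. Thus k = 5·7 = 35.

35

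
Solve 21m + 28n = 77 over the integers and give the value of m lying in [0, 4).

gcd(21, 28) = 7 (Euclid: 28 = 1·21 + 7; 21 = 3·7 + 0), and 7 | 77.
Extended Euclid: 21·(-1) + 28·(1) = 7. Scale by 11: m₀ = -11.
General solution m = m₀ + 4t; reducing mod 4 gives m = 1 (and n = 2).

1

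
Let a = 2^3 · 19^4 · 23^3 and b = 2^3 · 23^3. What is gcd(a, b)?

min exponent per shared prime: 2^3 · 23^3 = 97336

97336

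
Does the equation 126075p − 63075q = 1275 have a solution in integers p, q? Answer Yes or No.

Yes

gcd(126075, 63075): 126075 = 1·63075 + 63000; 63075 = 1·63000 + 75; 63000 = 840·75 + 0 → 75
75 divides 1275, so a solution exists.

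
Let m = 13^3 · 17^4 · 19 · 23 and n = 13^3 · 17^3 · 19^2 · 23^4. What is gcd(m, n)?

min exponent per shared prime: 13^3 · 17^3 · 19 · 23 = 4716917257

4716917257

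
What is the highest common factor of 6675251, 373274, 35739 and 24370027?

3971

gcd(6675251, 373274): 6675251 = 17·373274 + 329593; 373274 = 1·329593 + 43681; 329593 = 7·43681 + 23826; 43681 = 1·23826 + 19855; 23826 = 1·19855 + 3971; 19855 = 5·3971 + 0 → 3971
gcd(3971, 35739): 35739 = 9·3971 + 0 → 3971
gcd(3971, 24370027): 24370027 = 6137·3971 + 0 → 3971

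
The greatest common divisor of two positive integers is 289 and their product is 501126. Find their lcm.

1734

Since gcd(u,v)·lcm(u,v) = uv, lcm = 501126/289 = 1734.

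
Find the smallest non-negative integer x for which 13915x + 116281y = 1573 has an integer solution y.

560

Euclid: 116281 = 8·13915 + 4961; 13915 = 2·4961 + 3993; 4961 = 1·3993 + 968; 3993 = 4·968 + 121; 968 = 8·121 + 0 → gcd = 121; 1573 = 121·13.
Back-substitution yields 13915·(117) + 116281·(-14) = 121, so one solution is x = 117·13 = 1521, y = -14·13 = -182.
Solutions in x differ by 116281/121 = 961; the one in [0, 961) is 1521 mod 961 = 560.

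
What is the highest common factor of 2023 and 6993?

2023 = 7 · 17²
6993 = 3³ · 7 · 37
Common: 7 = 7

7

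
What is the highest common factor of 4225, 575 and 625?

gcd(4225, 575): 4225 = 7·575 + 200; 575 = 2·200 + 175; 200 = 1·175 + 25; 175 = 7·25 + 0 → 25
gcd(25, 625): 625 = 25·25 + 0 → 25

25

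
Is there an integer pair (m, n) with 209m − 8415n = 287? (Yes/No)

By Bézout, 209m − 8415n = 287 has integer solutions iff gcd(209, 8415) | 287.
Euclid: 8415 = 40·209 + 55; 209 = 3·55 + 44; 55 = 1·44 + 11; 44 = 4·11 + 0. gcd = 11; 287 mod 11 = 1. No.

No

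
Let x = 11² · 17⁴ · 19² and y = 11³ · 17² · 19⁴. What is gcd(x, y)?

min exponent per shared prime: 11² · 17² · 19² = 12623809

12623809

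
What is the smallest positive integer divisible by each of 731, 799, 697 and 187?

15495007

731 = 17 · 43; 799 = 17 · 47; 697 = 17 · 41; 187 = 11 · 17
lcm takes max exponent of each prime: 11 · 17 · 41 · 43 · 47 = 15495007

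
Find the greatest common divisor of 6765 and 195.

15

Euclid: 6765 = 34·195 + 135; 195 = 1·135 + 60; 135 = 2·60 + 15; 60 = 4·15 + 0. Last nonzero remainder: 15.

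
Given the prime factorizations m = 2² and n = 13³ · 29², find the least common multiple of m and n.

max exponent per prime: 2² · 13³ · 29² = 7390708

7390708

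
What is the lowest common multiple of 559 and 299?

12857

559 = 13 · 43; 299 = 13 · 23
max exponents: 13 · 23 · 43 = 12857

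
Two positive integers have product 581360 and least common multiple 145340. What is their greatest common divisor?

gcd·lcm = product, so gcd = 581360/145340 = 4.

4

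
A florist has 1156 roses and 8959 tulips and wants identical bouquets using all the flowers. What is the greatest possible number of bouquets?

289

1156 = 2² · 17²
8959 = 17² · 31
Common: 17² = 289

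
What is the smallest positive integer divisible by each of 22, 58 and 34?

22 = 2 · 11; 58 = 2 · 29; 34 = 2 · 17
lcm takes max exponent of each prime: 2 · 11 · 17 · 29 = 10846

10846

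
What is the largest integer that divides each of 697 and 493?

17

Euclid: 697 = 1·493 + 204; 493 = 2·204 + 85; 204 = 2·85 + 34; 85 = 2·34 + 17; 34 = 2·17 + 0. Last nonzero remainder: 17.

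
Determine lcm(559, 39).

1677

559 = 13 · 43; 39 = 3 · 13
max exponents: 3 · 13 · 43 = 1677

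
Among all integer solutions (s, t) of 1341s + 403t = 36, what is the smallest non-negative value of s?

Euclid: 1341 = 3·403 + 132; 403 = 3·132 + 7; 132 = 18·7 + 6; 7 = 1·6 + 1; 6 = 6·1 + 0 → gcd = 1; 36 = 1·36.
Back-substitution yields 1341·(-58) + 403·(193) = 1, so one solution is s = -58·36 = -2088, t = 193·36 = 6948.
Solutions in s differ by 403/1 = 403; the one in [0, 403) is -2088 mod 403 = 330.

330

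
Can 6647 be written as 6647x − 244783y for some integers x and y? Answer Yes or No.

Yes

gcd(6647, 244783): 244783 = 36·6647 + 5491; 6647 = 1·5491 + 1156; 5491 = 4·1156 + 867; 1156 = 1·867 + 289; 867 = 3·289 + 0 → 289
289 divides 6647, so a solution exists.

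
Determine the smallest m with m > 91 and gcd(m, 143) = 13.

104

143 = 13·11. Any m with gcd(m, 143) = 13 is a multiple of 13, say 13s, with s coprime to 11.
Need s > 91/13, so s ≥ 8. First s ≥ 8 with gcd(s, 11) = 1 is s = 8. Thus m = 13·8 = 104.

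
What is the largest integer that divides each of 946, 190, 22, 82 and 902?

2

gcd(946, 190): 946 = 4·190 + 186; 190 = 1·186 + 4; 186 = 46·4 + 2; 4 = 2·2 + 0 → 2
gcd(2, 22): 22 = 11·2 + 0 → 2
gcd(2, 82): 82 = 41·2 + 0 → 2
gcd(2, 902): 902 = 451·2 + 0 → 2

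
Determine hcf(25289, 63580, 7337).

25289 = 11³ · 19; 63580 = 2² · 5 · 11 · 17²; 7337 = 11 · 23 · 29
gcd takes min exponent of each prime: 11 = 11

11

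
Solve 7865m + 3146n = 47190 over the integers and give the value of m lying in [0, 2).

Euclid: 7865 = 2·3146 + 1573; 3146 = 2·1573 + 0 → gcd = 1573; 47190 = 1573·30.
Back-substitution yields 7865·(1) + 3146·(-2) = 1573, so one solution is m = 1·30 = 30, n = -2·30 = -60.
Solutions in m differ by 3146/1573 = 2; the one in [0, 2) is 30 mod 2 = 0.

0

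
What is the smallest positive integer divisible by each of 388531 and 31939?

653120611

gcd first: 388531 = 12·31939 + 5263; 31939 = 6·5263 + 361; 5263 = 14·361 + 209; 361 = 1·209 + 152; 209 = 1·152 + 57; 152 = 2·57 + 38; 57 = 1·38 + 19; 38 = 2·19 + 0 → gcd = 19
lcm = 388531·31939/gcd = 12409291609/19 = 653120611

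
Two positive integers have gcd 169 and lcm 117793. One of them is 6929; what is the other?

2873

u·v = gcd·lcm = 169·117793 = 19907017, so v = 19907017/6929 = 2873.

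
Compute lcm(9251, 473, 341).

9251 = 11 · 29²; 473 = 11 · 43; 341 = 11 · 31
lcm takes max exponent of each prime: 11 · 29² · 31 · 43 = 12331583

12331583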